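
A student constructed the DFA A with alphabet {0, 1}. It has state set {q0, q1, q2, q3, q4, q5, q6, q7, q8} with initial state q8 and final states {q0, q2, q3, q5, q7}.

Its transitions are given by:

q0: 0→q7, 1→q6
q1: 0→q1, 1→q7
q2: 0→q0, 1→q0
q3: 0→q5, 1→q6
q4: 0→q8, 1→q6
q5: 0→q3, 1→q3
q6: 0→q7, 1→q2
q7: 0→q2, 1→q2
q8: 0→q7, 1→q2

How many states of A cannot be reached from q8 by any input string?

4

Starting at q8 and following transitions, the reachable set is {q0, q2, q6, q7, q8}. That leaves q1, q3, q4, q5 unreachable — 4 in total.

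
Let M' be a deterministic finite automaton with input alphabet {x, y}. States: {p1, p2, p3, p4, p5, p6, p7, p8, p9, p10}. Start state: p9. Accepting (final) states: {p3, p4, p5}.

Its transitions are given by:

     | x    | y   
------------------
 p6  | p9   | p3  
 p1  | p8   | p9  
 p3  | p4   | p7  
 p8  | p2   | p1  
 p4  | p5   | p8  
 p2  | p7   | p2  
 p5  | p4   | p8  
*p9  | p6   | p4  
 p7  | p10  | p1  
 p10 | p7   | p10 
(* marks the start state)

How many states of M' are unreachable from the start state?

Every one of the 10 states is reachable from p9.

0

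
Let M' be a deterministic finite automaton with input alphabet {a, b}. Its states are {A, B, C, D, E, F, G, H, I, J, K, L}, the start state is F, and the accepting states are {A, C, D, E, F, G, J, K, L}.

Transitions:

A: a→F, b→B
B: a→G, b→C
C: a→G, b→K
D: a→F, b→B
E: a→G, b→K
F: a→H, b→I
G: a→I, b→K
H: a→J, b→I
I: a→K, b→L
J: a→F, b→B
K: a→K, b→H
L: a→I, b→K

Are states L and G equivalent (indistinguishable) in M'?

Yes

First remove the unreachable states {A,D,E}; 9 states remain.
P0 = {C,F,G,J,K,L} | {B,H,I}.
On input a, block {C,F,G,J,K,L} splits into {C,J,K} and {F,G,L}.
Refine {C,J,K} on symbol a: members go to different blocks, giving {C,J} and {K}.
Split {C,J} by δ(·,b) → {C} and {J}.
Split {B,H,I} by δ(·,a) → {B} and {H} and {I}.
Split {F,G,L} by δ(·,a) → {G,L} and {F}.
Stable partition: {C} | {B} | {G,L} | {K} | {J} | {H} | {I} | {F} — 8 equivalence classes.
L and G lie in the same block of the stable partition, so they are equivalent — no string distinguishes them.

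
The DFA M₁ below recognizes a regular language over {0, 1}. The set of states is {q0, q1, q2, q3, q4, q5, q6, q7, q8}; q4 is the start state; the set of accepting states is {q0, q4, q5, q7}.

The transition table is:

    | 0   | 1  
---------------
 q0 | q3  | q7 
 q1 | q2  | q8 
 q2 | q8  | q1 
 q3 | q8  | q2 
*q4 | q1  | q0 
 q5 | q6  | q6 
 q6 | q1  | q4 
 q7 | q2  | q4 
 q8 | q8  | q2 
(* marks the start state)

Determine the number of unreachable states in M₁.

BFS from q4 reaches {q0, q1, q2, q3, q4, q7, q8}; the 2 state(s) q5, q6 are never visited.

2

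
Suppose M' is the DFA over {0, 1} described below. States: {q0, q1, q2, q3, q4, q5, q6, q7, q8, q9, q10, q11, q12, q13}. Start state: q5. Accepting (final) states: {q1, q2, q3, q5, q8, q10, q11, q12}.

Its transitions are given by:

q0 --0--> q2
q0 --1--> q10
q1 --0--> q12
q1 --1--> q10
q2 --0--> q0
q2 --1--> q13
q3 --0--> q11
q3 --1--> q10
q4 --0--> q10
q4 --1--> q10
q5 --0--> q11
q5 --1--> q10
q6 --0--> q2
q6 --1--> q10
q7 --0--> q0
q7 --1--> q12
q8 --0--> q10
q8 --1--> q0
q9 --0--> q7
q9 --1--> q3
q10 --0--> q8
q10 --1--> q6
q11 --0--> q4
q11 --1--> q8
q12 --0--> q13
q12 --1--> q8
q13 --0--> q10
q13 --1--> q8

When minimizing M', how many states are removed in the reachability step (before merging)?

BFS from q5 reaches {q0, q2, q4, q5, q6, q8, q10, q11, q13}; the 5 state(s) q1, q3, q7, q9, q12 are never visited.

5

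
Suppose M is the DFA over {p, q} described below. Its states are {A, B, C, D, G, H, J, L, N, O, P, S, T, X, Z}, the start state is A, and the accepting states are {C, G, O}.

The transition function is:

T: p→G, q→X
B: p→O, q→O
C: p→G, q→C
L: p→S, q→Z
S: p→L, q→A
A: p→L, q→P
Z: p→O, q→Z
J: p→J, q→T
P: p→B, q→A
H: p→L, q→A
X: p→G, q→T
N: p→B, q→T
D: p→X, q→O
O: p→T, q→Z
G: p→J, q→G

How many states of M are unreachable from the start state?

4

No path from A leads to C, D, H, N; the other 11 states are all reachable.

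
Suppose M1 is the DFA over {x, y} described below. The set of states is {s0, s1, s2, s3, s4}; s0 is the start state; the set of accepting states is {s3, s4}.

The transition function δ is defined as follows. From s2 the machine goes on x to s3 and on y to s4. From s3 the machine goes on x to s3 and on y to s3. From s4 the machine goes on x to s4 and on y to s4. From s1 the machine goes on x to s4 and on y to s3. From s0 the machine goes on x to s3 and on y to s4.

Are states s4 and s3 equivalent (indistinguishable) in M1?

States {s1,s2} cannot be reached from the start state, so discard them.
Initial partition by acceptance: {s3,s4} | {s0}.
The partition is now stable with 2 blocks: {s3,s4} | {s0}.
s4 and s3 lie in the same block of the stable partition, so they are equivalent — no string distinguishes them.

Yes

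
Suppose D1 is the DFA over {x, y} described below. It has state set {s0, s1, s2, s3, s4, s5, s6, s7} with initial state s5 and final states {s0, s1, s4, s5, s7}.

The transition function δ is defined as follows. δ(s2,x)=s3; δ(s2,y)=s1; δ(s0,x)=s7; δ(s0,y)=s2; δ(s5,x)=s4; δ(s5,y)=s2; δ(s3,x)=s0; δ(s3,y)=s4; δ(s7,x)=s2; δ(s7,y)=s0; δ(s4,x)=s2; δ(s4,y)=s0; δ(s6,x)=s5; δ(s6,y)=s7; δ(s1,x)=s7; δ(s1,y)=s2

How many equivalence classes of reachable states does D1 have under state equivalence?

First remove the unreachable states {s6}; 7 states remain.
P0 = {s0,s1,s4,s5,s7} | {s2,s3}.
Split {s0,s1,s4,s5,s7} by δ(·,x) → {s0,s1,s5} and {s4,s7}.
On input x, block {s2,s3} splits into {s2} and {s3}.
Stable partition: {s0,s1,s5} | {s2} | {s4,s7} | {s3} — 4 equivalence classes.

4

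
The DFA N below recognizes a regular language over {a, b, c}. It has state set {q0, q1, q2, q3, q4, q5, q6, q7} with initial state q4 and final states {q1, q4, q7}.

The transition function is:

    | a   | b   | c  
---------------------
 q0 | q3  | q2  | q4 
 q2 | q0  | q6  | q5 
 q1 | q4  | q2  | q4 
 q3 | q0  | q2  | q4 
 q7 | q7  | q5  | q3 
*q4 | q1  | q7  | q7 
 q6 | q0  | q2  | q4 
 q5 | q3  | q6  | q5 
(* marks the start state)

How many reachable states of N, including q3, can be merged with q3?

All states are reachable from the start state.
Start with accepting vs non-accepting: {q1,q4,q7} | {q0,q2,q3,q5,q6}.
Refine {q1,q4,q7} on symbol b: members go to different blocks, giving {q1,q7} and {q4}.
Refine {q1,q7} on symbol a: members go to different blocks, giving {q1} and {q7}.
Split {q0,q2,q3,q5,q6} by δ(·,c) → {q0,q3,q6} and {q2,q5}.
Stable partition: {q1} | {q0,q3,q6} | {q4} | {q7} | {q2,q5} — 5 equivalence classes.
State q3 belongs to the block {q0,q3,q6}, which has 3 states.

3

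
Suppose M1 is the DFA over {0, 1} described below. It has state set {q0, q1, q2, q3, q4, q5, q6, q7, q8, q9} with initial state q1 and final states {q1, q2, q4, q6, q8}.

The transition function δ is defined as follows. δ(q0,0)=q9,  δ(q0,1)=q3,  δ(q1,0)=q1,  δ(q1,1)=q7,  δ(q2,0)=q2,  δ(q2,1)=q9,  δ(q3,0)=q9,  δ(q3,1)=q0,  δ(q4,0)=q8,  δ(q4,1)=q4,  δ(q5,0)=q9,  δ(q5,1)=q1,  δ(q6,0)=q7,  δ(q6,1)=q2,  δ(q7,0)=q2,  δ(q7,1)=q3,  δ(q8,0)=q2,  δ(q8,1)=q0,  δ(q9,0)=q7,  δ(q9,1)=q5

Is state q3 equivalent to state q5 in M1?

Reachable states from the start: {q0,q1,q2,q3,q5,q7,q9}. Unreachable: {q4,q6,q8} — drop them.
Initial partition by acceptance: {q1,q2} | {q0,q3,q5,q7,q9}.
On input 0, block {q0,q3,q5,q7,q9} splits into {q0,q3,q5,q9} and {q7}.
Refine {q1,q2} on symbol 1: members go to different blocks, giving {q1} and {q2}.
Split {q0,q3,q5,q9} by δ(·,0) → {q0,q3,q5} and {q9}.
Split {q0,q3,q5} by δ(·,1) → {q0,q3} and {q5}.
The partition is now stable with 6 blocks: {q1} | {q0,q3} | {q7} | {q2} | {q9} | {q5}.
q3 and q5 end up in different blocks, so they are distinguishable. For instance, the string '1' is accepted from only q5.

No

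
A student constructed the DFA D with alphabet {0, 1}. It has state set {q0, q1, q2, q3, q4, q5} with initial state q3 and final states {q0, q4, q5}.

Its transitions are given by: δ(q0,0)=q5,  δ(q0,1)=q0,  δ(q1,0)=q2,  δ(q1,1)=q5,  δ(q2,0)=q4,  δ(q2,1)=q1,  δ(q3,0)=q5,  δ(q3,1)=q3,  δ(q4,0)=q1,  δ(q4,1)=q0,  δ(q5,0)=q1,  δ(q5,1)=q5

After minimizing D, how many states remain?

Every state is reachable, so we keep all 6.
Initial partition by acceptance: {q0,q4,q5} | {q1,q2,q3}.
Refine {q0,q4,q5} on symbol 0: members go to different blocks, giving {q4,q5} and {q0}.
Refine {q4,q5} on symbol 1: members go to different blocks, giving {q4} and {q5}.
Split {q1,q2,q3} by δ(·,0) → {q1} and {q2} and {q3}.
Stable partition: {q4} | {q1} | {q0} | {q5} | {q2} | {q3} — 6 equivalence classes.

6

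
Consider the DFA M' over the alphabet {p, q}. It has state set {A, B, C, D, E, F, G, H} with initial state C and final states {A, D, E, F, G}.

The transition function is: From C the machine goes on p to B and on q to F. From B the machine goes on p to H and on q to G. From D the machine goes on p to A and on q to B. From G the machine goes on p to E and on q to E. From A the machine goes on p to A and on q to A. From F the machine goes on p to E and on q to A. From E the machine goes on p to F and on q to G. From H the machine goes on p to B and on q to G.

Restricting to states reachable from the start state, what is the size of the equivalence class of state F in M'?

Reachable states from the start: {A,B,C,E,F,G,H}. Unreachable: {D} — drop them.
Initial partition by acceptance: {A,E,F,G} | {B,C,H}.
The partition is now stable with 2 blocks: {A,E,F,G} | {B,C,H}.
The equivalence class containing F is {A,E,F,G}, of size 4.

4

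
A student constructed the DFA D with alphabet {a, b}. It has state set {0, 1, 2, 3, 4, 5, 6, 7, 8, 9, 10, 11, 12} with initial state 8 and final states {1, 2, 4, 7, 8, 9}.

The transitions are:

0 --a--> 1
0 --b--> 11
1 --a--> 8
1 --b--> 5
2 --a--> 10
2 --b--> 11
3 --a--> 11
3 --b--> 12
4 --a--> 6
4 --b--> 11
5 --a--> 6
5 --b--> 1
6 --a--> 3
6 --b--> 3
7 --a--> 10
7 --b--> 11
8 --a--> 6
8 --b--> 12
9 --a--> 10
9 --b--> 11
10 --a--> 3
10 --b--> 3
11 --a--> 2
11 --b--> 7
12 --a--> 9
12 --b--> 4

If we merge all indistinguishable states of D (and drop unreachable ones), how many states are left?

First remove the unreachable states {0,1,5}; 10 states remain.
Initial partition by acceptance: {2,4,7,8,9} | {3,6,10,11,12}.
Split {3,6,10,11,12} by δ(·,a) → {3,6,10} and {11,12}.
Split {3,6,10} by δ(·,a) → {6,10} and {3}.
No further refinement is possible. Final partition (4 blocks): {2,4,7,8,9} | {6,10} | {11,12} | {3}.

4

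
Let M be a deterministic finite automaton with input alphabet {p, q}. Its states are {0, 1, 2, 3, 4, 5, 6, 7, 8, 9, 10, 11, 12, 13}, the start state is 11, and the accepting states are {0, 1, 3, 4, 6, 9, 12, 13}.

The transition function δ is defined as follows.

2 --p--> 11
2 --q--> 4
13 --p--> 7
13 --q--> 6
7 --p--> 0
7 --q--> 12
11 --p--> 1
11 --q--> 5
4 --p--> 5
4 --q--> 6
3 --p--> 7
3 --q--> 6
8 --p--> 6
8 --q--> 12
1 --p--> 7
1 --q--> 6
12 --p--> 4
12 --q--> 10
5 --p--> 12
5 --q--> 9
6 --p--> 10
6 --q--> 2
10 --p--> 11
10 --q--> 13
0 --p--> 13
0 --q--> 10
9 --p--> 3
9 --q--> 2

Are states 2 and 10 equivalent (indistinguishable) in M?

States {8} cannot be reached from the start state, so discard them.
P0 = {0,1,3,4,6,9,12,13} | {2,5,7,10,11}.
Split {0,1,3,4,6,9,12,13} by δ(·,p) → {1,3,4,6,13} and {0,9,12}.
On input q, block {1,3,4,6,13} splits into {1,3,4,13} and {6}.
Refine {2,5,7,10,11} on symbol p: members go to different blocks, giving {2,10} and {5,7} and {11}.
The partition is now stable with 6 blocks: {1,3,4,13} | {2,10} | {0,9,12} | {6} | {5,7} | {11}.
2 and 10 lie in the same block of the stable partition, so they are equivalent — no string distinguishes them.

Yes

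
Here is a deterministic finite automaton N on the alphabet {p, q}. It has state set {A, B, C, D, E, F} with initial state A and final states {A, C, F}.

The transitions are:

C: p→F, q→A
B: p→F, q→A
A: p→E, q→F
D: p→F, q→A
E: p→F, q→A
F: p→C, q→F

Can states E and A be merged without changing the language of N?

States {B,D} cannot be reached from the start state, so discard them.
Initial partition by acceptance: {A,C,F} | {E}.
On input p, block {A,C,F} splits into {C,F} and {A}.
Refine {C,F} on symbol q: members go to different blocks, giving {C} and {F}.
The partition is now stable with 4 blocks: {C} | {E} | {A} | {F}.
E and A end up in different blocks, so they are distinguishable. For instance, the string 'ε' is accepted from only A.

No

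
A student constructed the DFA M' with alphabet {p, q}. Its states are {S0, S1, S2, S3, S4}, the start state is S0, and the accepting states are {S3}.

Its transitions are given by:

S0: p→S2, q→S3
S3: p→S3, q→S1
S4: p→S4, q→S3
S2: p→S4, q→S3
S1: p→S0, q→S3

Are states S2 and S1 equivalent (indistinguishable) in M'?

Initial partition by acceptance: {S3} | {S0,S1,S2,S4}.
Stable partition: {S3} | {S0,S1,S2,S4} — 2 equivalence classes.
S2 and S1 lie in the same block of the stable partition, so they are equivalent — no string distinguishes them.

Yes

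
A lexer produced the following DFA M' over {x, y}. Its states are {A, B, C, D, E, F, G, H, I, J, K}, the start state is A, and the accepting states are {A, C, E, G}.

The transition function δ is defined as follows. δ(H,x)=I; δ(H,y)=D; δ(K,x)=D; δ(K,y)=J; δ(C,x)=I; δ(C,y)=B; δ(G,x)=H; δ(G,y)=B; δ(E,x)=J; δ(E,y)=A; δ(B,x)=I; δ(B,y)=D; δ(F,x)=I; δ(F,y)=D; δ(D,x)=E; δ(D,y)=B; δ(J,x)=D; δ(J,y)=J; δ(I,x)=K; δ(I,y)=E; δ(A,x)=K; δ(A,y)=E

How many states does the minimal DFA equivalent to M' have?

First remove the unreachable states {C,F,G,H}; 7 states remain.
Initial partition by acceptance: {A,E} | {B,D,I,J,K}.
On input x, block {B,D,I,J,K} splits into {B,I,J,K} and {D}.
Refine {B,I,J,K} on symbol x: members go to different blocks, giving {B,I} and {J,K}.
Refine {B,I} on symbol x: members go to different blocks, giving {B} and {I}.
No further refinement is possible. Final partition (5 blocks): {A,E} | {B} | {D} | {J,K} | {I}.

5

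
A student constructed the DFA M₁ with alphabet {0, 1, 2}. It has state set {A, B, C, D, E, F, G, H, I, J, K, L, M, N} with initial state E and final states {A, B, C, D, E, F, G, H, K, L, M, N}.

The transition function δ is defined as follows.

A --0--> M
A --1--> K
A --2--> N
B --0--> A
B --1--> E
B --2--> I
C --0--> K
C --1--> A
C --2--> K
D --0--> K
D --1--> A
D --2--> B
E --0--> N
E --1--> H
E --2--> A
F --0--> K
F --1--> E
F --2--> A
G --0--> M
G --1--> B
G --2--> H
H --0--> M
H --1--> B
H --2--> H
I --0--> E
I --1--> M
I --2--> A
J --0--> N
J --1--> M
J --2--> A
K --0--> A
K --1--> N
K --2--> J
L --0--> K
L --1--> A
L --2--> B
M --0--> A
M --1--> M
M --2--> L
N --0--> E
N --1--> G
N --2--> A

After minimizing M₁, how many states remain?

Reachable states from the start: {A,B,E,G,H,I,J,K,L,M,N}. Unreachable: {C,D,F} — drop them.
P0 = {A,B,E,G,H,K,L,M,N} | {I,J}.
Split {A,B,E,G,H,K,L,M,N} by δ(·,2) → {A,E,G,H,L,M,N} and {B,K}.
Refine {A,E,G,H,L,M,N} on symbol 0: members go to different blocks, giving {A,E,G,H,M,N} and {L}.
Refine {A,E,G,H,M,N} on symbol 1: members go to different blocks, giving {A,G,H} and {E,M,N}.
Refine {A,G,H} on symbol 2: members go to different blocks, giving {G,H} and {A}.
Refine {E,M,N} on symbol 0: members go to different blocks, giving {E,N} and {M}.
Stable partition: {G,H} | {I,J} | {B,K} | {L} | {E,N} | {A} | {M} — 7 equivalence classes.

7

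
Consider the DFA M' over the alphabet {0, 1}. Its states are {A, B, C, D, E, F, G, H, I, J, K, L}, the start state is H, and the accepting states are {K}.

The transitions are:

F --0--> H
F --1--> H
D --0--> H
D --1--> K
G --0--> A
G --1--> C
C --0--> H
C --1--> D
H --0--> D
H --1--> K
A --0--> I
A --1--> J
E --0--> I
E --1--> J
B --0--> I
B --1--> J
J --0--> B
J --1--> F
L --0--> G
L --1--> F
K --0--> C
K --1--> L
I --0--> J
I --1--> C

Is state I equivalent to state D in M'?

States {E} cannot be reached from the start state, so discard them.
Initial partition by acceptance: {K} | {A,B,C,D,F,G,H,I,J,L}.
Split {A,B,C,D,F,G,H,I,J,L} by δ(·,1) → {A,B,C,F,G,I,J,L} and {D,H}.
Split {A,B,C,F,G,I,J,L} by δ(·,0) → {A,B,G,I,J,L} and {C,F}.
On input 1, block {A,B,G,I,J,L} splits into {G,I,J,L} and {A,B}.
Split {G,I,J,L} by δ(·,0) → {G,J} and {I,L}.
No further refinement is possible. Final partition (6 blocks): {K} | {G,J} | {D,H} | {C,F} | {A,B} | {I,L}.
I and D end up in different blocks, so they are distinguishable. For instance, the string '1' is accepted from only D.

No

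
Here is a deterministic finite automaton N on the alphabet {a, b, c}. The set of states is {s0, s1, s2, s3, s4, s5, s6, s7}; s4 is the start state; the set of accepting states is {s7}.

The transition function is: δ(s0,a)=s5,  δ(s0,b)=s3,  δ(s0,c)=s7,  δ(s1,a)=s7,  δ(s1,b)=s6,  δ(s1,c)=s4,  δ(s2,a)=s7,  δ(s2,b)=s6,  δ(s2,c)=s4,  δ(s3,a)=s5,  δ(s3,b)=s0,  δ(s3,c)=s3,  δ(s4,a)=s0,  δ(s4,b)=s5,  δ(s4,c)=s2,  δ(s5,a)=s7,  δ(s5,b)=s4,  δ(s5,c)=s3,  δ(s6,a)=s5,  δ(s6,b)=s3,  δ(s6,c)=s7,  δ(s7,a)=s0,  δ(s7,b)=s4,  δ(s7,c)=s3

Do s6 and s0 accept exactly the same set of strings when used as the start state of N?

Reachable states from the start: {s0,s2,s3,s4,s5,s6,s7}. Unreachable: {s1} — drop them.
Initial partition by acceptance: {s7} | {s0,s2,s3,s4,s5,s6}.
Refine {s0,s2,s3,s4,s5,s6} on symbol a: members go to different blocks, giving {s0,s3,s4,s6} and {s2,s5}.
Refine {s0,s3,s4,s6} on symbol a: members go to different blocks, giving {s0,s3,s6} and {s4}.
On input c, block {s0,s3,s6} splits into {s0,s6} and {s3}.
Split {s2,s5} by δ(·,b) → {s2} and {s5}.
Stable partition: {s7} | {s0,s6} | {s2} | {s4} | {s3} | {s5} — 6 equivalence classes.
s6 and s0 lie in the same block of the stable partition, so they are equivalent — no string distinguishes them.

Yes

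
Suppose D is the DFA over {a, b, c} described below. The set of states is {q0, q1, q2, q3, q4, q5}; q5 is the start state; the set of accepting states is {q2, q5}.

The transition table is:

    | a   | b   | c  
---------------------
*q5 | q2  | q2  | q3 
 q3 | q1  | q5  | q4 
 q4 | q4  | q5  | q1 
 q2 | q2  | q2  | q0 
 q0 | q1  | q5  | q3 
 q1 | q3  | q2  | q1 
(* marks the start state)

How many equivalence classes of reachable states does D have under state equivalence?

2

Initial partition by acceptance: {q2,q5} | {q0,q1,q3,q4}.
Stable partition: {q2,q5} | {q0,q1,q3,q4} — 2 equivalence classes.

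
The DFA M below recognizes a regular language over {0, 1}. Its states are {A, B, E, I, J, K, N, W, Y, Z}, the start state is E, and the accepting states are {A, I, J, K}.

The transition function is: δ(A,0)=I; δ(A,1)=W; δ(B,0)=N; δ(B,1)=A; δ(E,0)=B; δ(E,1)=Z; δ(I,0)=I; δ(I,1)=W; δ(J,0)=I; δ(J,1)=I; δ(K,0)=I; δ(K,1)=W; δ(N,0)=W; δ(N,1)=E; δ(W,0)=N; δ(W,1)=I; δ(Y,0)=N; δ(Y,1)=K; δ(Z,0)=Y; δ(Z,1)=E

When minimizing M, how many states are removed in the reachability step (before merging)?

Starting at E and following transitions, the reachable set is {A, B, E, I, K, N, W, Y, Z}. That leaves J unreachable — 1 in total.

1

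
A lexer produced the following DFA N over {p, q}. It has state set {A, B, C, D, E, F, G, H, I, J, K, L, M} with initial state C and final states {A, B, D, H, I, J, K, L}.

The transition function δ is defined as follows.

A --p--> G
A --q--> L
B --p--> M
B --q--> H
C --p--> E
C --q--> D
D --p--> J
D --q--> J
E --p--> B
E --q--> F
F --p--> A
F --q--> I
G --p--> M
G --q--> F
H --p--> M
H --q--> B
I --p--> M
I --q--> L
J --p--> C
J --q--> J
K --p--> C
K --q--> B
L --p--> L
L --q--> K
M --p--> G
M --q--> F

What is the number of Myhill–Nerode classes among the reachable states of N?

10

Every state is reachable, so we keep all 13.
Initial partition by acceptance: {A,B,D,H,I,J,K,L} | {C,E,F,G,M}.
Refine {A,B,D,H,I,J,K,L} on symbol p: members go to different blocks, giving {A,B,H,I,J,K} and {D,L}.
On input q, block {A,B,H,I,J,K} splits into {B,H,J,K} and {A,I}.
Refine {C,E,F,G,M} on symbol p: members go to different blocks, giving {C,G,M} and {E} and {F}.
Refine {C,G,M} on symbol p: members go to different blocks, giving {G,M} and {C}.
On input p, block {B,H,J,K} splits into {B,H} and {J,K}.
On input p, block {D,L} splits into {D} and {L}.
Refine {J,K} on symbol q: members go to different blocks, giving {J} and {K}.
The partition is now stable with 10 blocks: {B,H} | {G,M} | {D} | {A,I} | {E} | {F} | {C} | {J} | {L} | {K}.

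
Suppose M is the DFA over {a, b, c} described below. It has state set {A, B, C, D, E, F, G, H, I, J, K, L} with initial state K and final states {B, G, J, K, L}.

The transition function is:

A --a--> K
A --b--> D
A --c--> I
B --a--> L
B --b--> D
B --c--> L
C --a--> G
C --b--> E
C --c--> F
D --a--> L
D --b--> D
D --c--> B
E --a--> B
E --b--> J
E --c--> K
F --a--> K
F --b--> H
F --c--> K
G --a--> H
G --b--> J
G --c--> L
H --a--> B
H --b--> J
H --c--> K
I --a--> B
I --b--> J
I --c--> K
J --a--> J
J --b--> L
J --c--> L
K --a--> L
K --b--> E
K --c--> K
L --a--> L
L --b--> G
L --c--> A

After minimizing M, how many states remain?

First remove the unreachable states {C,F}; 10 states remain.
Start with accepting vs non-accepting: {B,G,J,K,L} | {A,D,E,H,I}.
On input a, block {B,G,J,K,L} splits into {B,J,K,L} and {G}.
Refine {B,J,K,L} on symbol b: members go to different blocks, giving {B,K} and {J} and {L}.
Split {B,K} by δ(·,c) → {B} and {K}.
On input a, block {A,D,E,H,I} splits into {E,H,I} and {A} and {D}.
No further refinement is possible. Final partition (8 blocks): {B} | {E,H,I} | {G} | {J} | {L} | {K} | {A} | {D}.

8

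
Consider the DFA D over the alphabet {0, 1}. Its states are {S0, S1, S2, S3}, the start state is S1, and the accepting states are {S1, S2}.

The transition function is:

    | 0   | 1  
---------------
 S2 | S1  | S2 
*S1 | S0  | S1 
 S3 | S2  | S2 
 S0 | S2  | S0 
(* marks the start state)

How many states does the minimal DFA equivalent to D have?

3

Reachable states from the start: {S0,S1,S2}. Unreachable: {S3} — drop them.
Initial partition by acceptance: {S1,S2} | {S0}.
Split {S1,S2} by δ(·,0) → {S1} and {S2}.
The partition is now stable with 3 blocks: {S1} | {S0} | {S2}.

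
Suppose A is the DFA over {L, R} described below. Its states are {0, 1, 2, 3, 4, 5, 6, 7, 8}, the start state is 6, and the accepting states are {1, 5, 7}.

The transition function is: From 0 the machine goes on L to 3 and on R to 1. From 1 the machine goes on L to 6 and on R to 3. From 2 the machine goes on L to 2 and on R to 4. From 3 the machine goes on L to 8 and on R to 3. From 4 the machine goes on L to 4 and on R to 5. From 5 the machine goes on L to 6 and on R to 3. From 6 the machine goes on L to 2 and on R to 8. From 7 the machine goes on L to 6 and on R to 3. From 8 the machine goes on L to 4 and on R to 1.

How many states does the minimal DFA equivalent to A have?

Reachable states from the start: {1,2,3,4,5,6,8}. Unreachable: {0,7} — drop them.
Start with accepting vs non-accepting: {1,5} | {2,3,4,6,8}.
Split {2,3,4,6,8} by δ(·,R) → {2,3,6} and {4,8}.
Refine {2,3,6} on symbol L: members go to different blocks, giving {2,6} and {3}.
No further refinement is possible. Final partition (4 blocks): {1,5} | {2,6} | {4,8} | {3}.

4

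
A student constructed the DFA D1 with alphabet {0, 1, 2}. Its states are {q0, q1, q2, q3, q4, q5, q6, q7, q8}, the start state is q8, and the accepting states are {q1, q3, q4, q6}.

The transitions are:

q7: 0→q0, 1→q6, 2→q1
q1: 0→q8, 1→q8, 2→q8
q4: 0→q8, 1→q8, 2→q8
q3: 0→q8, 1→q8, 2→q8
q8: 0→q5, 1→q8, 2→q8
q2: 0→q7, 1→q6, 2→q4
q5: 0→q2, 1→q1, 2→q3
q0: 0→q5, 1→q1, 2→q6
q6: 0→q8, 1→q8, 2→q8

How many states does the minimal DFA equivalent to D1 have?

Start with accepting vs non-accepting: {q1,q3,q4,q6} | {q0,q2,q5,q7,q8}.
Refine {q0,q2,q5,q7,q8} on symbol 1: members go to different blocks, giving {q0,q2,q5,q7} and {q8}.
The partition is now stable with 3 blocks: {q1,q3,q4,q6} | {q0,q2,q5,q7} | {q8}.

3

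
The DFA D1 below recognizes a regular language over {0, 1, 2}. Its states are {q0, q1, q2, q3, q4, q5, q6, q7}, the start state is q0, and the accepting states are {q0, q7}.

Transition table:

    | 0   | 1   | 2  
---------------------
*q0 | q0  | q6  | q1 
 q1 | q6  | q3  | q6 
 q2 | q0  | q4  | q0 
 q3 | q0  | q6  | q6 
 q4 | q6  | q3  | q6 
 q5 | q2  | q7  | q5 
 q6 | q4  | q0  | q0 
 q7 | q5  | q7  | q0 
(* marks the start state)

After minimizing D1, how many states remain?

4

States {q2,q5,q7} cannot be reached from the start state, so discard them.
P0 = {q0} | {q1,q3,q4,q6}.
Split {q1,q3,q4,q6} by δ(·,0) → {q1,q4,q6} and {q3}.
On input 1, block {q1,q4,q6} splits into {q1,q4} and {q6}.
No further refinement is possible. Final partition (4 blocks): {q0} | {q1,q4} | {q3} | {q6}.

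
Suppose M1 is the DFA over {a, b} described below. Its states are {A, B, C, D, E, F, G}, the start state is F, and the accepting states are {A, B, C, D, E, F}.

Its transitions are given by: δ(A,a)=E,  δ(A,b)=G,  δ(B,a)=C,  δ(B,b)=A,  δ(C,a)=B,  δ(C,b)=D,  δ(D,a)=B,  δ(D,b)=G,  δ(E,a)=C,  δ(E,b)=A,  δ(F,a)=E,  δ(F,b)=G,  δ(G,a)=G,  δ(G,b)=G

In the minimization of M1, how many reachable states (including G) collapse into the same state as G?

P0 = {A,B,C,D,E,F} | {G}.
Split {A,B,C,D,E,F} by δ(·,b) → {A,D,F} and {B,C,E}.
No further refinement is possible. Final partition (3 blocks): {A,D,F} | {G} | {B,C,E}.
State G belongs to the block {G}, which has 1 states.

1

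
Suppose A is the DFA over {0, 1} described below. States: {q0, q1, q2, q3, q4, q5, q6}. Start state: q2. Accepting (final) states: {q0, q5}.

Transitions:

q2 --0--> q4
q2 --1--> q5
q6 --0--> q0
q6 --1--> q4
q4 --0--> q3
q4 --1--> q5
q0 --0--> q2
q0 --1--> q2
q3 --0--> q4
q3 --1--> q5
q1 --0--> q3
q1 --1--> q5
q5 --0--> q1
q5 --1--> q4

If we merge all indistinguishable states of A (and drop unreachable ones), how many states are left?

2

Reachable states from the start: {q1,q2,q3,q4,q5}. Unreachable: {q0,q6} — drop them.
Start with accepting vs non-accepting: {q5} | {q1,q2,q3,q4}.
No further refinement is possible. Final partition (2 blocks): {q5} | {q1,q2,q3,q4}.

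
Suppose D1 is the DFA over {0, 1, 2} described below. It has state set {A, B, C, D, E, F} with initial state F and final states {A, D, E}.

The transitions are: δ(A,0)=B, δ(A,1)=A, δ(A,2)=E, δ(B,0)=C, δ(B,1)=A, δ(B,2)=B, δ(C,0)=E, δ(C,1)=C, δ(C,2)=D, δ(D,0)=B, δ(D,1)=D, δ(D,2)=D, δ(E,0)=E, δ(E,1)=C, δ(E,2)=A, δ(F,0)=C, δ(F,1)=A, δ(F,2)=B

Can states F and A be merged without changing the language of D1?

No

Every state is reachable, so we keep all 6.
Initial partition by acceptance: {A,D,E} | {B,C,F}.
On input 0, block {A,D,E} splits into {A,D} and {E}.
On input 2, block {A,D} splits into {A} and {D}.
On input 0, block {B,C,F} splits into {B,F} and {C}.
No further refinement is possible. Final partition (5 blocks): {A} | {B,F} | {E} | {D} | {C}.
F and A end up in different blocks, so they are distinguishable. For instance, the string 'ε' is accepted from only A.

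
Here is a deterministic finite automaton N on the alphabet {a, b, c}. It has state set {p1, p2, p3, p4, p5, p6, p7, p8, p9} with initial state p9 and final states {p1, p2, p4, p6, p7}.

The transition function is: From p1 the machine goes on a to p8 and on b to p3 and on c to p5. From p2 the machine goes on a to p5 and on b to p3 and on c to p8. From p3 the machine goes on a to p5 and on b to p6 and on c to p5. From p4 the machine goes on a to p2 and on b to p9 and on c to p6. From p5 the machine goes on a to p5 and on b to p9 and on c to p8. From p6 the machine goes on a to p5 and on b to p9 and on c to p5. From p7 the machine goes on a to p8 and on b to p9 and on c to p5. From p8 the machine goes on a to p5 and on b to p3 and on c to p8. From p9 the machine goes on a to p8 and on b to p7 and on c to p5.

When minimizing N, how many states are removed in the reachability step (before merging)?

Starting at p9 and following transitions, the reachable set is {p3, p5, p6, p7, p8, p9}. That leaves p1, p2, p4 unreachable — 3 in total.

3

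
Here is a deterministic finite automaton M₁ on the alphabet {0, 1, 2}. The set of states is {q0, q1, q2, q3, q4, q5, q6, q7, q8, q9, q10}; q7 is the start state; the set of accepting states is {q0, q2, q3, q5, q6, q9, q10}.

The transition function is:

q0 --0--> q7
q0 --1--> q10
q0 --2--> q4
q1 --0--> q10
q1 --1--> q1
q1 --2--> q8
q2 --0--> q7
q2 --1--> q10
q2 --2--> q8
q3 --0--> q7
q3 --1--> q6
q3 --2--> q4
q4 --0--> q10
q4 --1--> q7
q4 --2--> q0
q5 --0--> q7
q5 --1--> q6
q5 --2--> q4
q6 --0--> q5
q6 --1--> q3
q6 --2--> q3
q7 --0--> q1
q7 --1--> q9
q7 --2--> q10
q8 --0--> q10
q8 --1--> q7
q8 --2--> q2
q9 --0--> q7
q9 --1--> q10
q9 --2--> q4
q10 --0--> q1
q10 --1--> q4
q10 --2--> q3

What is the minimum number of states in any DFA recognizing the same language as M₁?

7

P0 = {q0,q2,q3,q5,q6,q9,q10} | {q1,q4,q7,q8}.
On input 0, block {q0,q2,q3,q5,q6,q9,q10} splits into {q0,q2,q3,q5,q9,q10} and {q6}.
On input 1, block {q0,q2,q3,q5,q9,q10} splits into {q0,q2,q9} and {q3,q5} and {q10}.
On input 0, block {q1,q4,q7,q8} splits into {q1,q4,q8} and {q7}.
Refine {q1,q4,q8} on symbol 1: members go to different blocks, giving {q4,q8} and {q1}.
Stable partition: {q0,q2,q9} | {q4,q8} | {q6} | {q3,q5} | {q10} | {q7} | {q1} — 7 equivalence classes.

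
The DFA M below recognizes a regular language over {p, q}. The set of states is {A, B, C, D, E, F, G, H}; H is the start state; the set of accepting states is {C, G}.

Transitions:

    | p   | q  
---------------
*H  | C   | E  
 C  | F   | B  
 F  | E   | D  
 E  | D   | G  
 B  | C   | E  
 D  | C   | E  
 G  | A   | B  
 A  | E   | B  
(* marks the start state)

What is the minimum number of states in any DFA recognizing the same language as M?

4

All states are reachable from the start state.
P0 = {C,G} | {A,B,D,E,F,H}.
Split {A,B,D,E,F,H} by δ(·,p) → {A,E,F} and {B,D,H}.
Refine {A,E,F} on symbol p: members go to different blocks, giving {A,F} and {E}.
The partition is now stable with 4 blocks: {C,G} | {A,F} | {B,D,H} | {E}.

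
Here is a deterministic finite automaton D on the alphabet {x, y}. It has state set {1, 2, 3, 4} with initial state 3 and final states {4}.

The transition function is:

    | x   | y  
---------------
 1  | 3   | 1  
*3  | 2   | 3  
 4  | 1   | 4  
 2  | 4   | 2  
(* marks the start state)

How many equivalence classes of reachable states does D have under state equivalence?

4

All states are reachable from the start state.
Start with accepting vs non-accepting: {4} | {1,2,3}.
Split {1,2,3} by δ(·,x) → {1,3} and {2}.
Refine {1,3} on symbol x: members go to different blocks, giving {1} and {3}.
The partition is now stable with 4 blocks: {4} | {1} | {2} | {3}.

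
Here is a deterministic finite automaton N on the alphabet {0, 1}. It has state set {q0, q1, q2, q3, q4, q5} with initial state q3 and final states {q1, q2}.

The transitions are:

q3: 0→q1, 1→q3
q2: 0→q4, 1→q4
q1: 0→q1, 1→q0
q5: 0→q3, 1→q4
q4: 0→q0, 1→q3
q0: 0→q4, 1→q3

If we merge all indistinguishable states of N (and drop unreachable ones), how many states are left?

Reachable states from the start: {q0,q1,q3,q4}. Unreachable: {q2,q5} — drop them.
P0 = {q1} | {q0,q3,q4}.
On input 0, block {q0,q3,q4} splits into {q0,q4} and {q3}.
No further refinement is possible. Final partition (3 blocks): {q1} | {q0,q4} | {q3}.

3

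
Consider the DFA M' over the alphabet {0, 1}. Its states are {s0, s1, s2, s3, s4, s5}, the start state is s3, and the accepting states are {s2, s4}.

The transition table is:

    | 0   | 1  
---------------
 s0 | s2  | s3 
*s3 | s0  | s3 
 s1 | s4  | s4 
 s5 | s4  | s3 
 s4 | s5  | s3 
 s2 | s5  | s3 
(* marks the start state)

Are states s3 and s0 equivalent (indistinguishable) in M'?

No

First remove the unreachable states {s1}; 5 states remain.
Start with accepting vs non-accepting: {s2,s4} | {s0,s3,s5}.
On input 0, block {s0,s3,s5} splits into {s0,s5} and {s3}.
Stable partition: {s2,s4} | {s0,s5} | {s3} — 3 equivalence classes.
s3 and s0 end up in different blocks, so they are distinguishable. For instance, the string '0' is accepted from only s0.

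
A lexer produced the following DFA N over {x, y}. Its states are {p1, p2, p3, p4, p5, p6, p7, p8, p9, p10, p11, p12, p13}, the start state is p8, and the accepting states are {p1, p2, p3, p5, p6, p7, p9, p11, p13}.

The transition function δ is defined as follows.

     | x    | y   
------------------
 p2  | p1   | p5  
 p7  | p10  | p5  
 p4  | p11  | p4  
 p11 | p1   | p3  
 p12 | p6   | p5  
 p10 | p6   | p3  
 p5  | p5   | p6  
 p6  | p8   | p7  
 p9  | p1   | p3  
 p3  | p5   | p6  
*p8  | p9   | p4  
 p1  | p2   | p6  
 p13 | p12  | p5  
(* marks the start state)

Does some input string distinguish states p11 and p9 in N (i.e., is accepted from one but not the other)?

States {p12,p13} cannot be reached from the start state, so discard them.
P0 = {p1,p2,p3,p5,p6,p7,p9,p11} | {p4,p8,p10}.
On input x, block {p1,p2,p3,p5,p6,p7,p9,p11} splits into {p1,p2,p3,p5,p9,p11} and {p6,p7}.
On input y, block {p1,p2,p3,p5,p9,p11} splits into {p1,p3,p5} and {p2,p9,p11}.
On input x, block {p1,p3,p5} splits into {p3,p5} and {p1}.
On input x, block {p4,p8,p10} splits into {p4,p8} and {p10}.
Split {p6,p7} by δ(·,x) → {p6} and {p7}.
The partition is now stable with 7 blocks: {p3,p5} | {p4,p8} | {p6} | {p2,p9,p11} | {p1} | {p10} | {p7}.
p11 and p9 lie in the same block of the stable partition, so they are equivalent — no string distinguishes them.

No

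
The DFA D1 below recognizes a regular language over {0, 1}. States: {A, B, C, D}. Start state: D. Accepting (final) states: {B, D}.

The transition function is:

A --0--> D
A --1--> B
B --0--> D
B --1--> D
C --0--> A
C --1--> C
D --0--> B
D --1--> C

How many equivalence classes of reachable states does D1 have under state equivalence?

4

Initial partition by acceptance: {B,D} | {A,C}.
Refine {B,D} on symbol 1: members go to different blocks, giving {B} and {D}.
Refine {A,C} on symbol 0: members go to different blocks, giving {A} and {C}.
No further refinement is possible. Final partition (4 blocks): {B} | {A} | {D} | {C}.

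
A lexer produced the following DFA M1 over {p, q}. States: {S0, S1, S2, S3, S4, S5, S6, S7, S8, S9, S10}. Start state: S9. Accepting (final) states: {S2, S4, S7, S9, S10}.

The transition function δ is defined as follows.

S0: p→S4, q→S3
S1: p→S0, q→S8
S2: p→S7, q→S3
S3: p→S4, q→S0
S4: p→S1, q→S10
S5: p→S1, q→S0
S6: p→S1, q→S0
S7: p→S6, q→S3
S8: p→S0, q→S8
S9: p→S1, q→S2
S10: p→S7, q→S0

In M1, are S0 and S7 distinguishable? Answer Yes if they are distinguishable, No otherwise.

Yes

States {S5} cannot be reached from the start state, so discard them.
P0 = {S2,S4,S7,S9,S10} | {S0,S1,S3,S6,S8}.
Refine {S2,S4,S7,S9,S10} on symbol p: members go to different blocks, giving {S4,S7,S9} and {S2,S10}.
Split {S4,S7,S9} by δ(·,q) → {S4,S9} and {S7}.
Split {S0,S1,S3,S6,S8} by δ(·,p) → {S1,S6,S8} and {S0,S3}.
Refine {S1,S6,S8} on symbol p: members go to different blocks, giving {S1,S8} and {S6}.
The partition is now stable with 6 blocks: {S4,S9} | {S1,S8} | {S2,S10} | {S7} | {S0,S3} | {S6}.
S0 and S7 end up in different blocks, so they are distinguishable. For instance, the string 'ε' is accepted from only S7.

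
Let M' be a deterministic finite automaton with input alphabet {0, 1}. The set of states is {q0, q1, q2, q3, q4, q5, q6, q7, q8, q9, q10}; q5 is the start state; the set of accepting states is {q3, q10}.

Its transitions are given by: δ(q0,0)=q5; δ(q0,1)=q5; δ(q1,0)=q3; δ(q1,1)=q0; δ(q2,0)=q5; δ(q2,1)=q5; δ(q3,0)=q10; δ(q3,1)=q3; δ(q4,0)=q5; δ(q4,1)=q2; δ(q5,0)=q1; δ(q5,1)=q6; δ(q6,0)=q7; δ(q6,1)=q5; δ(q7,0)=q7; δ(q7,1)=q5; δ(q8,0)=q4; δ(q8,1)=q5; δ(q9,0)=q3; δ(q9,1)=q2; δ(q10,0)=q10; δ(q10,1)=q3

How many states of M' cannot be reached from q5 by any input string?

4

No path from q5 leads to q2, q4, q8, q9; the other 7 states are all reachable.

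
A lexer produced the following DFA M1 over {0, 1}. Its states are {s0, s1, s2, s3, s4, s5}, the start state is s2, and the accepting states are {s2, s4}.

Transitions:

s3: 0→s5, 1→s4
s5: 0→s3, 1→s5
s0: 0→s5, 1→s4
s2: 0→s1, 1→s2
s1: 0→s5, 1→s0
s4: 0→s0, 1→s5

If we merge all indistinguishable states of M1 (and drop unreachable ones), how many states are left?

Start with accepting vs non-accepting: {s2,s4} | {s0,s1,s3,s5}.
Refine {s2,s4} on symbol 1: members go to different blocks, giving {s2} and {s4}.
Refine {s0,s1,s3,s5} on symbol 1: members go to different blocks, giving {s0,s3} and {s1,s5}.
On input 0, block {s1,s5} splits into {s1} and {s5}.
The partition is now stable with 5 blocks: {s2} | {s0,s3} | {s4} | {s1} | {s5}.

5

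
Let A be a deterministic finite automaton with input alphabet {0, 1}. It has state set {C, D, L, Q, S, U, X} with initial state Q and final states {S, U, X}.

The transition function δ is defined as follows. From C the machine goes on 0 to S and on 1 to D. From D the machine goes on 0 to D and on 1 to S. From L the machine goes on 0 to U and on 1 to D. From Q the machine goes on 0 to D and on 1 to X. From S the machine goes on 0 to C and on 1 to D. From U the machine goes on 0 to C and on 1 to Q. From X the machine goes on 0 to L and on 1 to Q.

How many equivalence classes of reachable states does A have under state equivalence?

3

All states are reachable from the start state.
Start with accepting vs non-accepting: {S,U,X} | {C,D,L,Q}.
Refine {C,D,L,Q} on symbol 0: members go to different blocks, giving {C,L} and {D,Q}.
No further refinement is possible. Final partition (3 blocks): {S,U,X} | {C,L} | {D,Q}.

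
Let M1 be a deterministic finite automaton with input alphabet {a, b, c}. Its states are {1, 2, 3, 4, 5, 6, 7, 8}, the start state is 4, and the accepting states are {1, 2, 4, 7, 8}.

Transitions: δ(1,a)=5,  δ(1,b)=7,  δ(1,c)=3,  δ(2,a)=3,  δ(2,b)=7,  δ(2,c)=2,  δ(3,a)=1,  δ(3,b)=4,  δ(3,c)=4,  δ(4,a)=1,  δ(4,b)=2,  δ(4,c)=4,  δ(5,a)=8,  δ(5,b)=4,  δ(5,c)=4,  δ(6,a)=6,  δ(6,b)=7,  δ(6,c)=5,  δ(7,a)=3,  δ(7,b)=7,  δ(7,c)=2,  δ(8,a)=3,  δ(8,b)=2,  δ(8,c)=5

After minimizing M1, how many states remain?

First remove the unreachable states {6}; 7 states remain.
Initial partition by acceptance: {1,2,4,7,8} | {3,5}.
On input a, block {1,2,4,7,8} splits into {1,2,7,8} and {4}.
Refine {1,2,7,8} on symbol c: members go to different blocks, giving {1,8} and {2,7}.
Stable partition: {1,8} | {3,5} | {4} | {2,7} — 4 equivalence classes.

4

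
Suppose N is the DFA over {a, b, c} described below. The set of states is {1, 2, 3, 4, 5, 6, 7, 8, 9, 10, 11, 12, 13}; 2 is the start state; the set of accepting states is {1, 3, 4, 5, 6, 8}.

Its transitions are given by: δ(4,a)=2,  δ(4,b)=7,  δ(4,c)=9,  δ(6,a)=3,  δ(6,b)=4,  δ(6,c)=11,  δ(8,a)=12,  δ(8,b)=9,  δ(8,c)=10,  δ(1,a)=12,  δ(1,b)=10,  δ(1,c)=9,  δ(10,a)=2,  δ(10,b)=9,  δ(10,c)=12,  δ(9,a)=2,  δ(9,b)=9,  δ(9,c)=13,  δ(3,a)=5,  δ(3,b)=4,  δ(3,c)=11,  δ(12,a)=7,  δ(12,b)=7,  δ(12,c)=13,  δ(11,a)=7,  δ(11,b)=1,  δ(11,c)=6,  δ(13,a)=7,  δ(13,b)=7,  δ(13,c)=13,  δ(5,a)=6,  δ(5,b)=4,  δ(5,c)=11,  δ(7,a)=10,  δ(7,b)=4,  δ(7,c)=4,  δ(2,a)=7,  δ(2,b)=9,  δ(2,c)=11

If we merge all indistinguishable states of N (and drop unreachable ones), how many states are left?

8

States {8} cannot be reached from the start state, so discard them.
Initial partition by acceptance: {1,3,4,5,6} | {2,7,9,10,11,12,13}.
Split {1,3,4,5,6} by δ(·,a) → {3,5,6} and {1,4}.
On input b, block {2,7,9,10,11,12,13} splits into {2,9,10,12,13} and {7,11}.
Split {2,9,10,12,13} by δ(·,a) → {2,12,13} and {9,10}.
On input b, block {2,12,13} splits into {12,13} and {2}.
On input a, block {1,4} splits into {1} and {4}.
Refine {7,11} on symbol a: members go to different blocks, giving {7} and {11}.
No further refinement is possible. Final partition (8 blocks): {3,5,6} | {12,13} | {1} | {7} | {9,10} | {2} | {4} | {11}.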